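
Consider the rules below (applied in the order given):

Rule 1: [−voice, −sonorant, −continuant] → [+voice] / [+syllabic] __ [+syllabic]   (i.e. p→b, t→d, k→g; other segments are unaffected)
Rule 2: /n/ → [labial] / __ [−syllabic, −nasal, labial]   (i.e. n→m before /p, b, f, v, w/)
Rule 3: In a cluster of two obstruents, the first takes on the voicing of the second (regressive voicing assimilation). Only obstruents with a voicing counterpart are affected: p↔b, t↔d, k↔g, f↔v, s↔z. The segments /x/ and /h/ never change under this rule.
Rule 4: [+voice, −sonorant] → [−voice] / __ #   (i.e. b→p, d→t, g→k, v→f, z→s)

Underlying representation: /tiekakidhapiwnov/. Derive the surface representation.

tiegagithabiwnof

Rule 1 (intervocalic voicing): /k/ is a voiceless stop between vowels /e/ and /a/, so it voices to [g]. /k/ is a voiceless stop between vowels /a/ and /i/, so it voices to [g]. /p/ is a voiceless stop between vowels /a/ and /i/, so it voices to [b]. /tiekakidhapiwnov/ → tiegagidhabiwnov.
Rule 2 (nasal place assimilation): no segment meets the environment; /tiegagidhabiwnov/ is unchanged.
Rule 3 (regressive voicing assimilation): /d/ precedes the voiceless obstruent /h/, so it devoices to [t] by assimilation. /tiegagidhabiwnov/ → tiegagithabiwnov.
Rule 4 (final devoicing): /v/ is a voiced obstruent in word-final position, so it devoices to [f]. /tiegagithabiwnov/ → tiegagithabiwnof.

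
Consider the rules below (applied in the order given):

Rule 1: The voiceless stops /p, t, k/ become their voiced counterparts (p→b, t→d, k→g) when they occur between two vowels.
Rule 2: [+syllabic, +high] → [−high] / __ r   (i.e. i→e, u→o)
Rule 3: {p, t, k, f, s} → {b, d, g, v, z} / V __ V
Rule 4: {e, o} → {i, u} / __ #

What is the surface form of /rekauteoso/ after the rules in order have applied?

regaudeozu

Rule 1 (intervocalic voicing): /k/ is a voiceless stop between vowels /e/ and /a/, so it voices to [g]. /t/ is a voiceless stop between vowels /u/ and /e/, so it voices to [d]. /rekauteoso/ → regaudeoso.
Rule 2 (pre-rhotic lowering): no segment meets the environment; /regaudeoso/ is unchanged.
Rule 3 (intervocalic voicing): /s/ is a voiceless obstruent between vowels /o/ and /o/, so it voices to [z]. /regaudeoso/ → regaudeozo.
Rule 4 (final vowel raising): /o/ is a mid vowel in word-final position, so it raises to [u]. /regaudeozo/ → regaudeozu.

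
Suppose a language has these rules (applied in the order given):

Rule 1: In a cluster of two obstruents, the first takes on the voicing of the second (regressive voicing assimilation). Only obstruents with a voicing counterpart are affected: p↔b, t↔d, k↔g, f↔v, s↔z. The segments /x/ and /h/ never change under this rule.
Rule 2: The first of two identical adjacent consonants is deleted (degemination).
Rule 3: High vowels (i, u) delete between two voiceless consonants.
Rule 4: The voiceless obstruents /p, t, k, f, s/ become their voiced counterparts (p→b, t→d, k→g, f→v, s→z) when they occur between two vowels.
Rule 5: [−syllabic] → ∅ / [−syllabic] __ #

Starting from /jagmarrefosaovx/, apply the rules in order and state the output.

jagmarevozaof

Rule 1 (regressive voicing assimilation): /v/ precedes the voiceless obstruent /x/, so it devoices to [f] by assimilation. /jagmarrefosaovx/ → jagmarrefosaofx.
Rule 2 (degemination): /rr/ is a geminate; the first /r/ deletes. /jagmarrefosaofx/ → jagmarefosaofx.
Rule 3 (high vowel syncope): no segment meets the environment; /jagmarefosaofx/ is unchanged.
Rule 4 (intervocalic voicing): /f/ is a voiceless obstruent between vowels /e/ and /o/, so it voices to [v]. /s/ is a voiceless obstruent between vowels /o/ and /a/, so it voices to [z]. /jagmarefosaofx/ → jagmarevozaofx.
Rule 5 (final cluster simplification): /x/ is the second consonant of a word-final cluster /fx/, so it deletes. /jagmarevozaofx/ → jagmarevozaof.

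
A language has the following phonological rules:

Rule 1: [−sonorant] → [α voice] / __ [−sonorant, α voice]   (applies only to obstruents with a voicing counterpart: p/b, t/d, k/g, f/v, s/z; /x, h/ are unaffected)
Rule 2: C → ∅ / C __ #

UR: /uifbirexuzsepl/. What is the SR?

uivbirexussep

Rule 1 (regressive voicing assimilation): /f/ precedes the voiced obstruent /b/, so it voices to [v] by assimilation. /z/ precedes the voiceless obstruent /s/, so it devoices to [s] by assimilation. /uifbirexuzsepl/ → uivbirexussepl.
Rule 2 (final cluster simplification): /l/ is the second consonant of a word-final cluster /pl/, so it deletes. /uivbirexussepl/ → uivbirexussep.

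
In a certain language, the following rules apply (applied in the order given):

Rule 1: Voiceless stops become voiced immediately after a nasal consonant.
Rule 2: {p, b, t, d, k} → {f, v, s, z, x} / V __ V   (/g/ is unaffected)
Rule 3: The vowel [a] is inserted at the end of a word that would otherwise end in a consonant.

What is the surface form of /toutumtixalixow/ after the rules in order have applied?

Rule 1 (post-nasal voicing): /t/ is a voiceless stop immediately after the nasal /m/, so it voices to [d]. /toutumtixalixow/ → toutumdixalixow.
Rule 2 (intervocalic spirantization): /t/ is a stop between vowels /u/ and /u/, so it spirantizes to the fricative [s]. /toutumdixalixow/ → tousumdixalixow.
Rule 3 (final a-epenthesis): the form ends in the consonant /w/, so [a] is inserted word-finally. /tousumdixalixow/ → tousumdixalixowa.

tousumdixalixowa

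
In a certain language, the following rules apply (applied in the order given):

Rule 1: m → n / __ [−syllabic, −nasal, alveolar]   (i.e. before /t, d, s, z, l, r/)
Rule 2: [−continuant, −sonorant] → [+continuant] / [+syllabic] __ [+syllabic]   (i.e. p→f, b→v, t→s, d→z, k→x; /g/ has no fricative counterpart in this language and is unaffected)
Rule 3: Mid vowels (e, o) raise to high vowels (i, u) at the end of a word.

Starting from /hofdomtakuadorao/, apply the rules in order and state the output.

hofdontaxuazorau

Rule 1 (nasal place assimilation): /m/ precedes the alveolar consonant /t/, so it assimilates in place to [n]. /hofdomtakuadorao/ → hofdontakuadorao.
Rule 2 (intervocalic spirantization): /k/ is a stop between vowels /a/ and /u/, so it spirantizes to the fricative [x]. /d/ is a stop between vowels /a/ and /o/, so it spirantizes to the fricative [z]. /hofdontakuadorao/ → hofdontaxuazorao.
Rule 3 (final vowel raising): /o/ is a mid vowel in word-final position, so it raises to [u]. /hofdontaxuazorao/ → hofdontaxuazorau.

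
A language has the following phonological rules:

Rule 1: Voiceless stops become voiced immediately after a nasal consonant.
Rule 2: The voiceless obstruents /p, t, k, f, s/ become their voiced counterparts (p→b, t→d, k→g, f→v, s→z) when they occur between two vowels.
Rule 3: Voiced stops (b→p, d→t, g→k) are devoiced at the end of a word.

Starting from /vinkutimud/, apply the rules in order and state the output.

vingudimut

Rule 1 (post-nasal voicing): /k/ is a voiceless stop immediately after the nasal /n/, so it voices to [g]. /vinkutimud/ → vingutimud.
Rule 2 (intervocalic voicing): /t/ is a voiceless obstruent between vowels /u/ and /i/, so it voices to [d]. /vingutimud/ → vingudimud.
Rule 3 (final devoicing): /d/ is a voiced stop in word-final position, so it devoices to [t]. /vingudimud/ → vingudimut.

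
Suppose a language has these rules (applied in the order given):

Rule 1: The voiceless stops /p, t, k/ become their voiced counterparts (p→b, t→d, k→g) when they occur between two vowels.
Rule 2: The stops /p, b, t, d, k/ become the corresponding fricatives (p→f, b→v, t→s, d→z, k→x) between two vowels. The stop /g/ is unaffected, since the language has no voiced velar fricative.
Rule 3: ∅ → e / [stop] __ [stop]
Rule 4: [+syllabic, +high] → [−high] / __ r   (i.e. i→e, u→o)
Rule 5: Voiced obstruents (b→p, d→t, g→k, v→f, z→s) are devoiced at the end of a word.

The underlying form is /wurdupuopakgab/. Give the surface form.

worduvuovakegap

Rule 1 (intervocalic voicing): /p/ is a voiceless stop between vowels /u/ and /u/, so it voices to [b]. /p/ is a voiceless stop between vowels /o/ and /a/, so it voices to [b]. /wurdupuopakgab/ → wurdubuobakgab.
Rule 2 (intervocalic spirantization): /b/ is a stop between vowels /u/ and /u/, so it spirantizes to the fricative [v]. /b/ is a stop between vowels /o/ and /a/, so it spirantizes to the fricative [v]. /wurdubuobakgab/ → wurduvuovakgab.
Rule 3 (stop-cluster e-epenthesis): /k/ and /g/ form a stop–stop cluster, so [e] is inserted between them. /wurduvuovakgab/ → wurduvuovakegab.
Rule 4 (pre-rhotic lowering): /u/ is a high vowel immediately before /r/, so it lowers to [o]. /wurduvuovakegab/ → worduvuovakegab.
Rule 5 (final devoicing): /b/ is a voiced obstruent in word-final position, so it devoices to [p]. /worduvuovakegab/ → worduvuovakegap.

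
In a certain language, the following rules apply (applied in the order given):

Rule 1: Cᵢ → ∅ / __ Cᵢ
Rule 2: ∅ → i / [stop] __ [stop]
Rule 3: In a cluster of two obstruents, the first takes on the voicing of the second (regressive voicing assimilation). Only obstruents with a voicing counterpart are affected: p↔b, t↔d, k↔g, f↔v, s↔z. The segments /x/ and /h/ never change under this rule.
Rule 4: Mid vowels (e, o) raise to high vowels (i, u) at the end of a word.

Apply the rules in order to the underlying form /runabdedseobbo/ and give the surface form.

Rule 1 (degemination): /bb/ is a geminate; the first /b/ deletes. /runabdedseobbo/ → runabdedseobo.
Rule 2 (stop-cluster i-epenthesis): /b/ and /d/ form a stop–stop cluster, so [i] is inserted between them. /runabdedseobo/ → runabidedseobo.
Rule 3 (regressive voicing assimilation): /d/ precedes the voiceless obstruent /s/, so it devoices to [t] by assimilation. /runabidedseobo/ → runabidetseobo.
Rule 4 (final vowel raising): /o/ is a mid vowel in word-final position, so it raises to [u]. /runabidetseobo/ → runabidetseobu.

runabidetseobu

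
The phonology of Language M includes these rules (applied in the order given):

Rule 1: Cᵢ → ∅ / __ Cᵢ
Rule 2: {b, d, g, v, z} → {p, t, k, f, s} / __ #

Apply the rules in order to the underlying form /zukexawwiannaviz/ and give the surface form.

Rule 1 (degemination): /ww/ is a geminate; the first /w/ deletes. /nn/ is a geminate; the first /n/ deletes. /zukexawwiannaviz/ → zukexawianaviz.
Rule 2 (final devoicing): /z/ is a voiced obstruent in word-final position, so it devoices to [s]. /zukexawianaviz/ → zukexawianavis.

zukexawianavis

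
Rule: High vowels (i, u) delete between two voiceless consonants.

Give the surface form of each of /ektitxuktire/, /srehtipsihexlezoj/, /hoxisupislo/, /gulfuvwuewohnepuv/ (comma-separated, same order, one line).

ekttxktire, srehtpshexlezoj, hoxspslo, gulfuvwuewohnepuv

/ektitxuktire/: /i/ is a high vowel flanked by voiceless consonants /t/ and /t/, so it deletes. /u/ is a high vowel flanked by voiceless consonants /x/ and /k/, so it deletes. → [ekttxktire].
/srehtipsihexlezoj/: /i/ is a high vowel flanked by voiceless consonants /t/ and /p/, so it deletes. /i/ is a high vowel flanked by voiceless consonants /s/ and /h/, so it deletes. → [srehtpshexlezoj].
/hoxisupislo/: /i/ is a high vowel flanked by voiceless consonants /x/ and /s/, so it deletes. /u/ is a high vowel flanked by voiceless consonants /s/ and /p/, so it deletes. /i/ is a high vowel flanked by voiceless consonants /p/ and /s/, so it deletes. → [hoxspslo].
/gulfuvwuewohnepuv/: the rule's environment is not met; surfaces unchanged as [gulfuvwuewohnepuv].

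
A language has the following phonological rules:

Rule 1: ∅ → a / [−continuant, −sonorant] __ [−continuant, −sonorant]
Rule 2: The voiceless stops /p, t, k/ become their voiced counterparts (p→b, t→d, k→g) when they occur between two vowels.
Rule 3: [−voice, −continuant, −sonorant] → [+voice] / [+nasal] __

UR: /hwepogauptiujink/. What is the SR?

Rule 1 (stop-cluster a-epenthesis): /p/ and /t/ form a stop–stop cluster, so [a] is inserted between them. /hwepogauptiujink/ → hwepogaupatiujink.
Rule 2 (intervocalic voicing): /p/ is a voiceless stop between vowels /e/ and /o/, so it voices to [b]. /p/ is a voiceless stop between vowels /u/ and /a/, so it voices to [b]. /t/ is a voiceless stop between vowels /a/ and /i/, so it voices to [d]. /hwepogaupatiujink/ → hwebogaubadiujink.
Rule 3 (post-nasal voicing): /k/ is a voiceless stop immediately after the nasal /n/, so it voices to [g]. /hwebogaubadiujink/ → hwebogaubadiujing.

hwebogaubadiujing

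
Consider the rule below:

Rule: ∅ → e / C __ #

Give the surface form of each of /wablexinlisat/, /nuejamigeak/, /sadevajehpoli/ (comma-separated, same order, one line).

/wablexinlisat/: the form ends in the consonant /t/, so [e] is inserted word-finally. → [wablexinlisate].
/nuejamigeak/: the form ends in the consonant /k/, so [e] is inserted word-finally. → [nuejamigeake].
/sadevajehpoli/: the rule's environment is not met; surfaces unchanged as [sadevajehpoli].

wablexinlisate, nuejamigeake, sadevajehpoli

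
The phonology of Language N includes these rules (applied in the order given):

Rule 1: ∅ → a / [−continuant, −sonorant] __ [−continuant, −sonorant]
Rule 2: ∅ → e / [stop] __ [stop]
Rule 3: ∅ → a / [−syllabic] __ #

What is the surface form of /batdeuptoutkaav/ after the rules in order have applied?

batadeupatoutakaava

Rule 1 (stop-cluster a-epenthesis): /t/ and /d/ form a stop–stop cluster, so [a] is inserted between them. /p/ and /t/ form a stop–stop cluster, so [a] is inserted between them. /t/ and /k/ form a stop–stop cluster, so [a] is inserted between them. /batdeuptoutkaav/ → batadeupatoutakaav.
Rule 2 (stop-cluster e-epenthesis): no segment meets the environment; /batadeupatoutakaav/ is unchanged.
Rule 3 (final a-epenthesis): the form ends in the consonant /v/, so [a] is inserted word-finally. /batadeupatoutakaav/ → batadeupatoutakaava.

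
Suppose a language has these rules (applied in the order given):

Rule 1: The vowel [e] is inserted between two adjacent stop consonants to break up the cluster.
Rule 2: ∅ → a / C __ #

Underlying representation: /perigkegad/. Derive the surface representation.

perigekegada

Rule 1 (stop-cluster e-epenthesis): /g/ and /k/ form a stop–stop cluster, so [e] is inserted between them. /perigkegad/ → perigekegad.
Rule 2 (final a-epenthesis): the form ends in the consonant /d/, so [a] is inserted word-finally. /perigekegad/ → perigekegada.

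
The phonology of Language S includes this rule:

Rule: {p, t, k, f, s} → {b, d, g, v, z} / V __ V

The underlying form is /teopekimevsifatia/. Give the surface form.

Scanning /teopekimevsifatia/: /t/ at position 1 is not in the conditioning environment; /p/ is a voiceless obstruent between vowels /o/ and /e/, so it voices to [b]; /k/ is a voiceless obstruent between vowels /e/ and /i/, so it voices to [g]; /s/ at position 11 is not in the conditioning environment; /f/ is a voiceless obstruent between vowels /i/ and /a/, so it voices to [v]; /t/ is a voiceless obstruent between vowels /a/ and /i/, so it voices to [d].
Result: [teobegimevsivadia].

teobegimevsivadia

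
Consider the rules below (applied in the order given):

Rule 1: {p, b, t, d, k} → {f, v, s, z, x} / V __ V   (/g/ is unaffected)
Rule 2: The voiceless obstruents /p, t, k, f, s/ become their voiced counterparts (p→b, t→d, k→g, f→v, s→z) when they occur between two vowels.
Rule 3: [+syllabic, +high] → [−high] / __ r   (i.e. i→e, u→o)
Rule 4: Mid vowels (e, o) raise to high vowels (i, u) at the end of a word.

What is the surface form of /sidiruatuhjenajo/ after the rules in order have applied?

sizeruazuhjenaju

Rule 1 (intervocalic spirantization): /d/ is a stop between vowels /i/ and /i/, so it spirantizes to the fricative [z]. /t/ is a stop between vowels /a/ and /u/, so it spirantizes to the fricative [s]. /sidiruatuhjenajo/ → siziruasuhjenajo.
Rule 2 (intervocalic voicing): /s/ is a voiceless obstruent between vowels /a/ and /u/, so it voices to [z]. /siziruasuhjenajo/ → siziruazuhjenajo.
Rule 3 (pre-rhotic lowering): /i/ is a high vowel immediately before /r/, so it lowers to [e]. /siziruazuhjenajo/ → sizeruazuhjenajo.
Rule 4 (final vowel raising): /o/ is a mid vowel in word-final position, so it raises to [u]. /sizeruazuhjenajo/ → sizeruazuhjenaju.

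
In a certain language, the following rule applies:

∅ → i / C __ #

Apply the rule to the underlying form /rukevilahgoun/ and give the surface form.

rukevilahgouni

the form ends in the consonant /n/, so [i] is inserted word-finally.
Surface form: [rukevilahgouni].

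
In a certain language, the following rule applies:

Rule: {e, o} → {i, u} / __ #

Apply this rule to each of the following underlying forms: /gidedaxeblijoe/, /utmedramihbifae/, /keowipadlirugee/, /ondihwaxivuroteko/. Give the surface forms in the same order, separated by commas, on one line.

/gidedaxeblijoe/: /e/ is a mid vowel in word-final position, so it raises to [i]. → [gidedaxeblijoi].
/utmedramihbifae/: /e/ is a mid vowel in word-final position, so it raises to [i]. → [utmedramihbifai].
/keowipadlirugee/: /e/ is a mid vowel in word-final position, so it raises to [i]. → [keowipadlirugei].
/ondihwaxivuroteko/: /o/ is a mid vowel in word-final position, so it raises to [u]. → [ondihwaxivuroteku].

gidedaxeblijoi, utmedramihbifai, keowipadlirugei, ondihwaxivuroteku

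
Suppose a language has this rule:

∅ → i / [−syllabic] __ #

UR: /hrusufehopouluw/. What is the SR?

the form ends in the consonant /w/, so [i] is inserted word-finally.
Surface form: [hrusufehopouluwi].

hrusufehopouluwi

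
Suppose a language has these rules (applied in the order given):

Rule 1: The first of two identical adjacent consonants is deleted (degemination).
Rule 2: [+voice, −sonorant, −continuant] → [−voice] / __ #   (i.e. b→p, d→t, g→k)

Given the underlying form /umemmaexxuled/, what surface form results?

Rule 1 (degemination): /mm/ is a geminate; the first /m/ deletes. /xx/ is a geminate; the first /x/ deletes. /umemmaexxuled/ → umemaexuled.
Rule 2 (final devoicing): /d/ is a voiced stop in word-final position, so it devoices to [t]. /umemaexuled/ → umemaexulet.

umemaexulet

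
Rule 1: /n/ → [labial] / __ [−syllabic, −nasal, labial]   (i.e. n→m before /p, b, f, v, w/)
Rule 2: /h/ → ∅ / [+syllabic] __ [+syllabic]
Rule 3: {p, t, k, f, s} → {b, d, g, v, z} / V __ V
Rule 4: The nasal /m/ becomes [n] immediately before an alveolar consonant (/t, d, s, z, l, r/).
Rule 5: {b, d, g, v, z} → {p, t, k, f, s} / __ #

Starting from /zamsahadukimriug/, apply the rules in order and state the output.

Rule 1 (nasal place assimilation): no segment meets the environment; /zamsahadukimriug/ is unchanged.
Rule 2 (intervocalic h-deletion): /h/ occurs between vowels /a/ and /a/, so it deletes. /zamsahadukimriug/ → zamsaadukimriug.
Rule 3 (intervocalic voicing): /k/ is a voiceless obstruent between vowels /u/ and /i/, so it voices to [g]. /zamsaadukimriug/ → zamsaadugimriug.
Rule 4 (nasal place assimilation): /m/ precedes the alveolar consonant /s/, so it assimilates in place to [n]. /m/ precedes the alveolar consonant /r/, so it assimilates in place to [n]. /zamsaadugimriug/ → zansaaduginriug.
Rule 5 (final devoicing): /g/ is a voiced obstruent in word-final position, so it devoices to [k]. /zansaaduginriug/ → zansaaduginriuk.

zansaaduginriuk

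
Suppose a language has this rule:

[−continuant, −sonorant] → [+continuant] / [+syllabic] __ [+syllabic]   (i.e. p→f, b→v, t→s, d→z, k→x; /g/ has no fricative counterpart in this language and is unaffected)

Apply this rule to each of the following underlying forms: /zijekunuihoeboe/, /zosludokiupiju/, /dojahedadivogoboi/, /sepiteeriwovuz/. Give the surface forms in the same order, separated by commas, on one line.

/zijekunuihoeboe/: /k/ is a stop between vowels /e/ and /u/, so it spirantizes to the fricative [x]. /b/ is a stop between vowels /e/ and /o/, so it spirantizes to the fricative [v]. → [zijexunuihoevoe].
/zosludokiupiju/: /d/ is a stop between vowels /u/ and /o/, so it spirantizes to the fricative [z]. /k/ is a stop between vowels /o/ and /i/, so it spirantizes to the fricative [x]. /p/ is a stop between vowels /u/ and /i/, so it spirantizes to the fricative [f]. → [zosluzoxiufiju].
/dojahedadivogoboi/: /d/ is a stop between vowels /e/ and /a/, so it spirantizes to the fricative [z]. /d/ is a stop between vowels /a/ and /i/, so it spirantizes to the fricative [z]. /b/ is a stop between vowels /o/ and /o/, so it spirantizes to the fricative [v]. → [dojahezazivogovoi].
/sepiteeriwovuz/: /p/ is a stop between vowels /e/ and /i/, so it spirantizes to the fricative [f]. /t/ is a stop between vowels /i/ and /e/, so it spirantizes to the fricative [s]. → [sefiseeriwovuz].

zijexunuihoevoe, zosluzoxiufiju, dojahezazivogovoi, sefiseeriwovuz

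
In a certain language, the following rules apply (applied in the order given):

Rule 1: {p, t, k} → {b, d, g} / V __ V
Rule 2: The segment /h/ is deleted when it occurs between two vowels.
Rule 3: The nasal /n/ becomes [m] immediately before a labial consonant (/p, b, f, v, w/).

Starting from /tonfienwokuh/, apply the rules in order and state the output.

tomfiemwoguh

Rule 1 (intervocalic voicing): /k/ is a voiceless stop between vowels /o/ and /u/, so it voices to [g]. /tonfienwokuh/ → tonfienwoguh.
Rule 2 (intervocalic h-deletion): no segment meets the environment; /tonfienwoguh/ is unchanged.
Rule 3 (nasal place assimilation): /n/ precedes the labial consonant /f/, so it assimilates in place to [m]. /n/ precedes the labial consonant /w/, so it assimilates in place to [m]. /tonfienwoguh/ → tomfiemwoguh.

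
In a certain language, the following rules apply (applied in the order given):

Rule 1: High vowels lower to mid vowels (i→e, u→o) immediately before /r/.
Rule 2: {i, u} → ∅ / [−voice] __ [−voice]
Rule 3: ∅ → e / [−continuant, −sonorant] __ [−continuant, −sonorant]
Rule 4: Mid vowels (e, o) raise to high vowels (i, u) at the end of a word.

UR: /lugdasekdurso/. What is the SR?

Rule 1 (pre-rhotic lowering): /u/ is a high vowel immediately before /r/, so it lowers to [o]. /lugdasekdurso/ → lugdasekdorso.
Rule 2 (high vowel syncope): no segment meets the environment; /lugdasekdorso/ is unchanged.
Rule 3 (stop-cluster e-epenthesis): /g/ and /d/ form a stop–stop cluster, so [e] is inserted between them. /k/ and /d/ form a stop–stop cluster, so [e] is inserted between them. /lugdasekdorso/ → lugedasekedorso.
Rule 4 (final vowel raising): /o/ is a mid vowel in word-final position, so it raises to [u]. /lugedasekedorso/ → lugedasekedorsu.

lugedasekedorsu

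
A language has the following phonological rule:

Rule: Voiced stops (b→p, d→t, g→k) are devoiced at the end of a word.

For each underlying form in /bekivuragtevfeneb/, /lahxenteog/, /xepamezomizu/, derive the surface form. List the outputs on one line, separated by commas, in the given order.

/bekivuragtevfeneb/: /b/ is a voiced stop in word-final position, so it devoices to [p]. → [bekivuragtevfenep].
/lahxenteog/: /g/ is a voiced stop in word-final position, so it devoices to [k]. → [lahxenteok].
/xepamezomizu/: the rule's environment is not met; surfaces unchanged as [xepamezomizu].

bekivuragtevfenep, lahxenteok, xepamezomizu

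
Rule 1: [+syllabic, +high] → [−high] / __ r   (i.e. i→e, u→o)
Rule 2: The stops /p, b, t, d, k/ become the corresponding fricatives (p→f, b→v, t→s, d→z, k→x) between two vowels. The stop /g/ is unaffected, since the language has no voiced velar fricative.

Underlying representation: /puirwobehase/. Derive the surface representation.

puerwovehase

Rule 1 (pre-rhotic lowering): /i/ is a high vowel immediately before /r/, so it lowers to [e]. /puirwobehase/ → puerwobehase.
Rule 2 (intervocalic spirantization): /b/ is a stop between vowels /o/ and /e/, so it spirantizes to the fricative [v]. /puerwobehase/ → puerwovehase.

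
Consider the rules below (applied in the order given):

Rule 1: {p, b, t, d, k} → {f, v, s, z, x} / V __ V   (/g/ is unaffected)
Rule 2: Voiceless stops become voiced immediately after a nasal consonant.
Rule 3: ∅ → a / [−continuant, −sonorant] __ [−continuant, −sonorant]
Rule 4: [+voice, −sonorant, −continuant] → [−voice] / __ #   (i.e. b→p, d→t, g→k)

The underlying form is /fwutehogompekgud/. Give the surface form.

fwusehogombekagut

Rule 1 (intervocalic spirantization): /t/ is a stop between vowels /u/ and /e/, so it spirantizes to the fricative [s]. /fwutehogompekgud/ → fwusehogompekgud.
Rule 2 (post-nasal voicing): /p/ is a voiceless stop immediately after the nasal /m/, so it voices to [b]. /fwusehogompekgud/ → fwusehogombekgud.
Rule 3 (stop-cluster a-epenthesis): /k/ and /g/ form a stop–stop cluster, so [a] is inserted between them. /fwusehogombekgud/ → fwusehogombekagud.
Rule 4 (final devoicing): /d/ is a voiced stop in word-final position, so it devoices to [t]. /fwusehogombekagud/ → fwusehogombekagut.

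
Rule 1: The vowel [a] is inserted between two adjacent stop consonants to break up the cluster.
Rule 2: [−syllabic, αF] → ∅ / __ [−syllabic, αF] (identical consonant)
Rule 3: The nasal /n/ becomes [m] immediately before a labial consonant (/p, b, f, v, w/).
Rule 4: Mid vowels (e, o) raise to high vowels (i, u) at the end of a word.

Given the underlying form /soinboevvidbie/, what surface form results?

Rule 1 (stop-cluster a-epenthesis): /d/ and /b/ form a stop–stop cluster, so [a] is inserted between them. /soinboevvidbie/ → soinboevvidabie.
Rule 2 (degemination): /vv/ is a geminate; the first /v/ deletes. /soinboevvidabie/ → soinboevidabie.
Rule 3 (nasal place assimilation): /n/ precedes the labial consonant /b/, so it assimilates in place to [m]. /soinboevidabie/ → soimboevidabie.
Rule 4 (final vowel raising): /e/ is a mid vowel in word-final position, so it raises to [i]. /soimboevidabie/ → soimboevidabii.

soimboevidabii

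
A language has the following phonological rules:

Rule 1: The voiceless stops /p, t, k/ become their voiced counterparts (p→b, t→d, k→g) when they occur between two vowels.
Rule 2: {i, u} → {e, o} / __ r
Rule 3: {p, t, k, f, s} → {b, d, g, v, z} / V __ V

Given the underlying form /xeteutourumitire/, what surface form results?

xedeudoorumidere

Rule 1 (intervocalic voicing): /t/ is a voiceless stop between vowels /e/ and /e/, so it voices to [d]. /t/ is a voiceless stop between vowels /u/ and /o/, so it voices to [d]. /t/ is a voiceless stop between vowels /i/ and /i/, so it voices to [d]. /xeteutourumitire/ → xedeudourumidire.
Rule 2 (pre-rhotic lowering): /u/ is a high vowel immediately before /r/, so it lowers to [o]. /i/ is a high vowel immediately before /r/, so it lowers to [e]. /xedeudourumidire/ → xedeudoorumidere.
Rule 3 (intervocalic voicing): no segment meets the environment; /xedeudoorumidere/ is unchanged.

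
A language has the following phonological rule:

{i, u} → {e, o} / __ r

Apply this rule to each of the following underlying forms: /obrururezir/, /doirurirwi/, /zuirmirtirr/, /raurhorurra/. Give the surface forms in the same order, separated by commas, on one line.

obrororezer, doerorerwi, zuermerterr, raorhororra

/obrururezir/: /u/ is a high vowel immediately before /r/, so it lowers to [o]. /u/ is a high vowel immediately before /r/, so it lowers to [o]. /i/ is a high vowel immediately before /r/, so it lowers to [e]. → [obrororezer].
/doirurirwi/: /i/ is a high vowel immediately before /r/, so it lowers to [e]. /u/ is a high vowel immediately before /r/, so it lowers to [o]. /i/ is a high vowel immediately before /r/, so it lowers to [e]. → [doerorerwi].
/zuirmirtirr/: /i/ is a high vowel immediately before /r/, so it lowers to [e]. /i/ is a high vowel immediately before /r/, so it lowers to [e]. /i/ is a high vowel immediately before /r/, so it lowers to [e]. → [zuermerterr].
/raurhorurra/: /u/ is a high vowel immediately before /r/, so it lowers to [o]. /u/ is a high vowel immediately before /r/, so it lowers to [o]. → [raorhororra].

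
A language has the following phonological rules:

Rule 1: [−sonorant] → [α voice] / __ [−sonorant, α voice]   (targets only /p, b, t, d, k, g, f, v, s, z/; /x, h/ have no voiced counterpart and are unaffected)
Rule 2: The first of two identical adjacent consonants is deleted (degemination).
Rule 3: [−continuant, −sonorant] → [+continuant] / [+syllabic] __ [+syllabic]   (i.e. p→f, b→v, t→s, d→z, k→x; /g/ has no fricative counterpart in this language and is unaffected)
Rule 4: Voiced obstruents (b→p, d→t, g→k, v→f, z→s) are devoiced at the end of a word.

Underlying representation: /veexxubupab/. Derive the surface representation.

veexuvufap

Rule 1 (regressive voicing assimilation): no segment meets the environment; /veexxubupab/ is unchanged.
Rule 2 (degemination): /xx/ is a geminate; the first /x/ deletes. /veexxubupab/ → veexubupab.
Rule 3 (intervocalic spirantization): /b/ is a stop between vowels /u/ and /u/, so it spirantizes to the fricative [v]. /p/ is a stop between vowels /u/ and /a/, so it spirantizes to the fricative [f]. /veexubupab/ → veexuvufab.
Rule 4 (final devoicing): /b/ is a voiced obstruent in word-final position, so it devoices to [p]. /veexuvufab/ → veexuvufap.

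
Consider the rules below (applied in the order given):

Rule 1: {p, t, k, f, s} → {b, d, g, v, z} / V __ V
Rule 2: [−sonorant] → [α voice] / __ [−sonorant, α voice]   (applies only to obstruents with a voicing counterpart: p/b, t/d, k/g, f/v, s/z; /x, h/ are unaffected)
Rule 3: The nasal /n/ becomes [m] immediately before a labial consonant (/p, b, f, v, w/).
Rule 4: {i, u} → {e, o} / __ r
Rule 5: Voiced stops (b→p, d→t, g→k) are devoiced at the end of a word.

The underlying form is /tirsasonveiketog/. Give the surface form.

tersazomveigedok

Rule 1 (intervocalic voicing): /s/ is a voiceless obstruent between vowels /a/ and /o/, so it voices to [z]. /k/ is a voiceless obstruent between vowels /i/ and /e/, so it voices to [g]. /t/ is a voiceless obstruent between vowels /e/ and /o/, so it voices to [d]. /tirsasonveiketog/ → tirsazonveigedog.
Rule 2 (regressive voicing assimilation): no segment meets the environment; /tirsazonveigedog/ is unchanged.
Rule 3 (nasal place assimilation): /n/ precedes the labial consonant /v/, so it assimilates in place to [m]. /tirsazonveigedog/ → tirsazomveigedog.
Rule 4 (pre-rhotic lowering): /i/ is a high vowel immediately before /r/, so it lowers to [e]. /tirsazomveigedog/ → tersazomveigedog.
Rule 5 (final devoicing): /g/ is a voiced stop in word-final position, so it devoices to [k]. /tersazomveigedog/ → tersazomveigedok.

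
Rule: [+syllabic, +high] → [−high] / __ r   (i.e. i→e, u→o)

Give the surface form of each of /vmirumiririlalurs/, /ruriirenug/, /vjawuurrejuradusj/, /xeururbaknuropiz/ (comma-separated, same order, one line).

/vmirumiririlalurs/: /i/ is a high vowel immediately before /r/, so it lowers to [e]. /i/ is a high vowel immediately before /r/, so it lowers to [e]. /i/ is a high vowel immediately before /r/, so it lowers to [e]. /u/ is a high vowel immediately before /r/, so it lowers to [o]. → [vmerumererilalors].
/ruriirenug/: /u/ is a high vowel immediately before /r/, so it lowers to [o]. /i/ is a high vowel immediately before /r/, so it lowers to [e]. → [rorierenug].
/vjawuurrejuradusj/: /u/ is a high vowel immediately before /r/, so it lowers to [o]. /u/ is a high vowel immediately before /r/, so it lowers to [o]. → [vjawuorrejoradusj].
/xeururbaknuropiz/: /u/ is a high vowel immediately before /r/, so it lowers to [o]. /u/ is a high vowel immediately before /r/, so it lowers to [o]. /u/ is a high vowel immediately before /r/, so it lowers to [o]. → [xeororbaknoropiz].

vmerumererilalors, rorierenug, vjawuorrejoradusj, xeororbaknoropiz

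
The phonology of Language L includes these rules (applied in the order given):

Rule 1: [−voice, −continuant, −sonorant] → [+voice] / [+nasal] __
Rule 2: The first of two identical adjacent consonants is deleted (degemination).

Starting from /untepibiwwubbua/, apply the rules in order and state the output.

Rule 1 (post-nasal voicing): /t/ is a voiceless stop immediately after the nasal /n/, so it voices to [d]. /untepibiwwubbua/ → undepibiwwubbua.
Rule 2 (degemination): /ww/ is a geminate; the first /w/ deletes. /bb/ is a geminate; the first /b/ deletes. /undepibiwwubbua/ → undepibiwubua.

undepibiwubua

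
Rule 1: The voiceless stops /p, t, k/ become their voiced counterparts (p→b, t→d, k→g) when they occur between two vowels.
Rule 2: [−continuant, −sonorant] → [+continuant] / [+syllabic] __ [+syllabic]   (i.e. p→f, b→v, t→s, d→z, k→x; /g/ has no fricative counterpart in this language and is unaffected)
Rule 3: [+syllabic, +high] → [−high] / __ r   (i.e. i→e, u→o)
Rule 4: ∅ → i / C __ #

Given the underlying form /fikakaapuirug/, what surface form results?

Rule 1 (intervocalic voicing): /k/ is a voiceless stop between vowels /i/ and /a/, so it voices to [g]. /k/ is a voiceless stop between vowels /a/ and /a/, so it voices to [g]. /p/ is a voiceless stop between vowels /a/ and /u/, so it voices to [b]. /fikakaapuirug/ → figagaabuirug.
Rule 2 (intervocalic spirantization): /b/ is a stop between vowels /a/ and /u/, so it spirantizes to the fricative [v]. /figagaabuirug/ → figagaavuirug.
Rule 3 (pre-rhotic lowering): /i/ is a high vowel immediately before /r/, so it lowers to [e]. /figagaavuirug/ → figagaavuerug.
Rule 4 (final i-epenthesis): the form ends in the consonant /g/, so [i] is inserted word-finally. /figagaavuerug/ → figagaavuerugi.

figagaavuerugi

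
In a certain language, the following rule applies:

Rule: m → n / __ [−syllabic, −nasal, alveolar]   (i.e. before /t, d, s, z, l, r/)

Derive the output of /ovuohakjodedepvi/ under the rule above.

ovuohakjodedepvi

No segment of /ovuohakjodedepvi/ meets the structural description of the rule, so the form surfaces unchanged.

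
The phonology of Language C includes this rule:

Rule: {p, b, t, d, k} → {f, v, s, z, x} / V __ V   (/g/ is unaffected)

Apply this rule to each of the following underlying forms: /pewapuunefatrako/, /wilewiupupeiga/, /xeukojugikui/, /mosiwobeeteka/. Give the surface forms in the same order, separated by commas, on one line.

pewafuunefatraxo, wilewiufufeiga, xeuxojugixui, mosiwoveesexa

/pewapuunefatrako/: /p/ is a stop between vowels /a/ and /u/, so it spirantizes to the fricative [f]. /k/ is a stop between vowels /a/ and /o/, so it spirantizes to the fricative [x]. → [pewafuunefatraxo].
/wilewiupupeiga/: /p/ is a stop between vowels /u/ and /u/, so it spirantizes to the fricative [f]. /p/ is a stop between vowels /u/ and /e/, so it spirantizes to the fricative [f]. → [wilewiufufeiga].
/xeukojugikui/: /k/ is a stop between vowels /u/ and /o/, so it spirantizes to the fricative [x]. /k/ is a stop between vowels /i/ and /u/, so it spirantizes to the fricative [x]. → [xeuxojugixui].
/mosiwobeeteka/: /b/ is a stop between vowels /o/ and /e/, so it spirantizes to the fricative [v]. /t/ is a stop between vowels /e/ and /e/, so it spirantizes to the fricative [s]. /k/ is a stop between vowels /e/ and /a/, so it spirantizes to the fricative [x]. → [mosiwoveesexa].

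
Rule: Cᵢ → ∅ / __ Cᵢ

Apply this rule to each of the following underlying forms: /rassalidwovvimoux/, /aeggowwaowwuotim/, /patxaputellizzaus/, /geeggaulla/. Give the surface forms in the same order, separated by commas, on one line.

rasalidwovimoux, aegowaowuotim, patxaputelizaus, geegaula

/rassalidwovvimoux/: /ss/ is a geminate; the first /s/ deletes. /vv/ is a geminate; the first /v/ deletes. → [rasalidwovimoux].
/aeggowwaowwuotim/: /gg/ is a geminate; the first /g/ deletes. /ww/ is a geminate; the first /w/ deletes. /ww/ is a geminate; the first /w/ deletes. → [aegowaowuotim].
/patxaputellizzaus/: /ll/ is a geminate; the first /l/ deletes. /zz/ is a geminate; the first /z/ deletes. → [patxaputelizaus].
/geeggaulla/: /gg/ is a geminate; the first /g/ deletes. /ll/ is a geminate; the first /l/ deletes. → [geegaula].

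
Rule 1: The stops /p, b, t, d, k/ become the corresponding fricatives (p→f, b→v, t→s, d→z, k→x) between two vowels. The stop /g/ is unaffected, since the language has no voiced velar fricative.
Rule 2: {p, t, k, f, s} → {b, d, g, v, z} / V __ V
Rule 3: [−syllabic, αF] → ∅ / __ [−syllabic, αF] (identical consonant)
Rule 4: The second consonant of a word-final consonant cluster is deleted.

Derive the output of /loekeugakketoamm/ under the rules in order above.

Rule 1 (intervocalic spirantization): /k/ is a stop between vowels /e/ and /e/, so it spirantizes to the fricative [x]. /t/ is a stop between vowels /e/ and /o/, so it spirantizes to the fricative [s]. /loekeugakketoamm/ → loexeugakkesoamm.
Rule 2 (intervocalic voicing): /s/ is a voiceless obstruent between vowels /e/ and /o/, so it voices to [z]. /loexeugakkesoamm/ → loexeugakkezoamm.
Rule 3 (degemination): /kk/ is a geminate; the first /k/ deletes. /mm/ is a geminate; the first /m/ deletes. /loexeugakkezoamm/ → loexeugakezoam.
Rule 4 (final cluster simplification): no segment meets the environment; /loexeugakezoam/ is unchanged.

loexeugakezoam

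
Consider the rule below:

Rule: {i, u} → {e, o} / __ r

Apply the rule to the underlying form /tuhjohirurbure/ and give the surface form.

Scanning /tuhjohirurbure/: /u/ at position 2 is not in the conditioning environment; /i/ is a high vowel immediately before /r/, so it lowers to [e]; /u/ is a high vowel immediately before /r/, so it lowers to [o]; /u/ is a high vowel immediately before /r/, so it lowers to [o].
Result: [tuhjoherorbore].

tuhjoherorbore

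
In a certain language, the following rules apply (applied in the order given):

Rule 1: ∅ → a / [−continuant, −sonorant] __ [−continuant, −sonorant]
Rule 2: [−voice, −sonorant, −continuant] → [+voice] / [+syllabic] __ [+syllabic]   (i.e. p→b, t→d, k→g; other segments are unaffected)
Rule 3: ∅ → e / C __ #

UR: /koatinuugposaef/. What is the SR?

Rule 1 (stop-cluster a-epenthesis): /g/ and /p/ form a stop–stop cluster, so [a] is inserted between them. /koatinuugposaef/ → koatinuugaposaef.
Rule 2 (intervocalic voicing): /t/ is a voiceless stop between vowels /a/ and /i/, so it voices to [d]. /p/ is a voiceless stop between vowels /a/ and /o/, so it voices to [b]. /koatinuugaposaef/ → koadinuugabosaef.
Rule 3 (final e-epenthesis): the form ends in the consonant /f/, so [e] is inserted word-finally. /koadinuugabosaef/ → koadinuugabosaefe.

koadinuugabosaefe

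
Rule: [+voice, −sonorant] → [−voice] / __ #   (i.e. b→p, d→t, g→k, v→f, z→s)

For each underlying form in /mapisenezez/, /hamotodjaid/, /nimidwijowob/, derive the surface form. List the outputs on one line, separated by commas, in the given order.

/mapisenezez/: /z/ is a voiced obstruent in word-final position, so it devoices to [s]. → [mapisenezes].
/hamotodjaid/: /d/ is a voiced obstruent in word-final position, so it devoices to [t]. → [hamotodjait].
/nimidwijowob/: /b/ is a voiced obstruent in word-final position, so it devoices to [p]. → [nimidwijowop].

mapisenezes, hamotodjait, nimidwijowop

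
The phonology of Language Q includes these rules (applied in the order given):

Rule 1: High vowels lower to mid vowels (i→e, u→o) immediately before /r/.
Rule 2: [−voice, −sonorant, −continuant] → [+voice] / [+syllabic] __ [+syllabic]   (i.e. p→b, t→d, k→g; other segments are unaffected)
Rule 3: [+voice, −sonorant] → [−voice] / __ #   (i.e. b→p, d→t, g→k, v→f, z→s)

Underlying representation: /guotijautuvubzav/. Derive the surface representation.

guodijauduvubzaf

Rule 1 (pre-rhotic lowering): no segment meets the environment; /guotijautuvubzav/ is unchanged.
Rule 2 (intervocalic voicing): /t/ is a voiceless stop between vowels /o/ and /i/, so it voices to [d]. /t/ is a voiceless stop between vowels /u/ and /u/, so it voices to [d]. /guotijautuvubzav/ → guodijauduvubzav.
Rule 3 (final devoicing): /v/ is a voiced obstruent in word-final position, so it devoices to [f]. /guodijauduvubzav/ → guodijauduvubzaf.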